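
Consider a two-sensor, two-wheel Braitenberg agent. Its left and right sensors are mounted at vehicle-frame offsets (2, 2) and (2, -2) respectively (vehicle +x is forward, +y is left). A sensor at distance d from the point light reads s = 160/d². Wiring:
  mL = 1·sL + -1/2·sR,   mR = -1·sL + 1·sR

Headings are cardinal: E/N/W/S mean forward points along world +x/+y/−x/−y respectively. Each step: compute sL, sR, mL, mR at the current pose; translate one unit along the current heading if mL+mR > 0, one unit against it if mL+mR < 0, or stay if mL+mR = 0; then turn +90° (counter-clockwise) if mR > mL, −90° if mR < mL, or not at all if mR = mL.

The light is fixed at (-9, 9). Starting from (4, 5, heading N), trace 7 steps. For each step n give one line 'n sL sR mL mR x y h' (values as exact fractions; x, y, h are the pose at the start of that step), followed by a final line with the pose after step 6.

n=0: pose=(4,5,N); sL=32/25, sR=160/229; mL=5328/5725, mR=-3328/5725; mL+mR=80/229 → advance +1; mR−mL=-8656/5725 → turn -1·90°
n=1: pose=(4,6,E); sL=80/113, sR=16/25; mL=1096/2825, mR=-192/2825; mL+mR=8/25 → advance +1; mR−mL=-1288/2825 → turn -1·90°
n=2: pose=(5,6,S); sL=160/281, sR=160/169; mL=4560/47489, mR=17920/47489; mL+mR=80/169 → advance +1; mR−mL=13360/47489 → turn +1·90°
n=3: pose=(5,5,E); sL=8/13, sR=40/73; mL=324/949, mR=-64/949; mL+mR=20/73 → advance +1; mR−mL=-388/949 → turn -1·90°
n=4: pose=(6,5,S); sL=32/65, sR=32/41; mL=272/2665, mR=768/2665; mL+mR=16/41 → advance +1; mR−mL=496/2665 → turn +1·90°
n=5: pose=(6,4,E); sL=80/149, sR=80/169; mL=7560/25181, mR=-1600/25181; mL+mR=40/169 → advance +1; mR−mL=-9160/25181 → turn -1·90°
n=6: pose=(7,4,S); sL=160/373, sR=32/49; mL=1872/18277, mR=4096/18277; mL+mR=16/49 → advance +1; mR−mL=2224/18277 → turn +1·90°

0 32/25 160/229 5328/5725 -3328/5725 4 5 N
1 80/113 16/25 1096/2825 -192/2825 4 6 E
2 160/281 160/169 4560/47489 17920/47489 5 6 S
3 8/13 40/73 324/949 -64/949 5 5 E
4 32/65 32/41 272/2665 768/2665 6 5 S
5 80/149 80/169 7560/25181 -1600/25181 6 4 E
6 160/373 32/49 1872/18277 4096/18277 7 4 S
final 7 3 E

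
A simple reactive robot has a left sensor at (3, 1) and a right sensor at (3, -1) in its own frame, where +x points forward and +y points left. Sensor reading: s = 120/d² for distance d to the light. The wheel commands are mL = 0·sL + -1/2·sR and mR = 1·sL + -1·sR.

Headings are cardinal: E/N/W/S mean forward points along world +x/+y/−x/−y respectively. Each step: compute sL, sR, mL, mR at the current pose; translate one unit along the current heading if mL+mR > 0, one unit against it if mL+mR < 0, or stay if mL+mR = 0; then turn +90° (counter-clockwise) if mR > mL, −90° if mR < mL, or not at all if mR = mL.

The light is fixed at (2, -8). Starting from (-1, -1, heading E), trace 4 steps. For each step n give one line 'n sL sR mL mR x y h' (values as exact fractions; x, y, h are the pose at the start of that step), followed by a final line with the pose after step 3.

0 15/8 10/3 -5/3 -35/24 -1 -1 E
1 24/25 120/109 -60/109 -384/2725 -2 -1 N
2 60/37 60/49 -30/49 720/1813 -2 -2 W
3 120/13 24/5 -12/5 288/65 -1 -2 S
final -1 -3 E

n=0: pose=(-1,-1,E); sL=15/8, sR=10/3; mL=-5/3, mR=-35/24; mL+mR=-25/8 → advance -1; mR−mL=5/24 → turn +1·90°
n=1: pose=(-2,-1,N); sL=24/25, sR=120/109; mL=-60/109, mR=-384/2725; mL+mR=-1884/2725 → advance -1; mR−mL=1116/2725 → turn +1·90°
n=2: pose=(-2,-2,W); sL=60/37, sR=60/49; mL=-30/49, mR=720/1813; mL+mR=-390/1813 → advance -1; mR−mL=1830/1813 → turn +1·90°
n=3: pose=(-1,-2,S); sL=120/13, sR=24/5; mL=-12/5, mR=288/65; mL+mR=132/65 → advance +1; mR−mL=444/65 → turn +1·90°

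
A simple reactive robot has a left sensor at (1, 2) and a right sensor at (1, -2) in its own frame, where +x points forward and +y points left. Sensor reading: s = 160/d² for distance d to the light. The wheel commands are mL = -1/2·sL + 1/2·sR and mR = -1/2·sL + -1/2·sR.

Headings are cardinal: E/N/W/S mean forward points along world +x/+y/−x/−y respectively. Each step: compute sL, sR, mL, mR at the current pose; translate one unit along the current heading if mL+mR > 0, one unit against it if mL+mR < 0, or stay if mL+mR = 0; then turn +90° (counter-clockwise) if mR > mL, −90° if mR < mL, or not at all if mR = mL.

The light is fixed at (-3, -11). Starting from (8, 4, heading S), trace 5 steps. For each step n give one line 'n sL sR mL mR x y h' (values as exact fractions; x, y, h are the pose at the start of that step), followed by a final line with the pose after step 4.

n=0: pose=(8,4,S); sL=32/73, sR=160/277; mL=1408/20221, mR=-10272/20221; mL+mR=-32/73 → advance -1; mR−mL=-160/277 → turn -1·90°
n=1: pose=(8,5,W); sL=20/37, sR=20/53; mL=-160/1961, mR=-900/1961; mL+mR=-20/37 → advance -1; mR−mL=-20/53 → turn -1·90°
n=2: pose=(9,5,N); sL=160/389, sR=32/97; mL=-1536/37733, mR=-13984/37733; mL+mR=-160/389 → advance -1; mR−mL=-32/97 → turn -1·90°
n=3: pose=(9,4,E); sL=80/229, sR=80/169; mL=2400/38701, mR=-15920/38701; mL+mR=-80/229 → advance -1; mR−mL=-80/169 → turn -1·90°
n=4: pose=(8,4,S); sL=32/73, sR=160/277; mL=1408/20221, mR=-10272/20221; mL+mR=-32/73 → advance -1; mR−mL=-160/277 → turn -1·90°

0 32/73 160/277 1408/20221 -10272/20221 8 4 S
1 20/37 20/53 -160/1961 -900/1961 8 5 W
2 160/389 32/97 -1536/37733 -13984/37733 9 5 N
3 80/229 80/169 2400/38701 -15920/38701 9 4 E
4 32/73 160/277 1408/20221 -10272/20221 8 4 S
final 8 5 W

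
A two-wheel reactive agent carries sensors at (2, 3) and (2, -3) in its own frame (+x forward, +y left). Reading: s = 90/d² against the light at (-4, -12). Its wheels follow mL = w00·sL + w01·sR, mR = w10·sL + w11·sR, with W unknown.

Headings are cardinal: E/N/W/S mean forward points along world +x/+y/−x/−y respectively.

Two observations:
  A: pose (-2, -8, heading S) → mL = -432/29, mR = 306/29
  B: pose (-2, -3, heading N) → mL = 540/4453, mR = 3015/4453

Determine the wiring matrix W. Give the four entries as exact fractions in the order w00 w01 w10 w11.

obs A: pose=(-2,-8,S) → sL=90/29, sR=18, mL=-432/29, mR=306/29
obs B: pose=(-2,-3,N) → sL=45/61, sR=45/73, mL=540/4453, mR=3015/4453
sensor matrix S = [[90/29, 18], [45/61, 45/73]]; det S = -1467720/129137
solve [mL_A; mL_B] = S·[w00; w01] and [mR_A; mR_B] = S·[w10; w11]:
  w00 = 1, w01 = -1, w10 = 1/2, w11 = 1/2

1 -1 1/2 1/2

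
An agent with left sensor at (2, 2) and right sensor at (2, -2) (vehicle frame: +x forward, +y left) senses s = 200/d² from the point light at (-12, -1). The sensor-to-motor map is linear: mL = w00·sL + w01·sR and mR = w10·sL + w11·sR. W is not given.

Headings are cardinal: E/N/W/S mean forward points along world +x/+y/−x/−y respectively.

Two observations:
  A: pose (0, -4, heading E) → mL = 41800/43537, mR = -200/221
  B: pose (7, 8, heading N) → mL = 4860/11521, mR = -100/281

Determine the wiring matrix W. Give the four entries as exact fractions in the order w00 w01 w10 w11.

obs A: pose=(0,-4,E) → sL=200/197, sR=200/221, mL=41800/43537, mR=-200/221
obs B: pose=(7,8,N) → sL=20/41, sR=100/281, mL=4860/11521, mR=-100/281
sensor matrix S = [[200/197, 200/221], [20/41, 100/281]]; det S = -40208000/501589777
solve [mL_A; mL_B] = S·[w00; w01] and [mR_A; mR_B] = S·[w10; w11]:
  w00 = 1/2, w01 = 1/2, w10 = 0, w11 = -1

1/2 1/2 0 -1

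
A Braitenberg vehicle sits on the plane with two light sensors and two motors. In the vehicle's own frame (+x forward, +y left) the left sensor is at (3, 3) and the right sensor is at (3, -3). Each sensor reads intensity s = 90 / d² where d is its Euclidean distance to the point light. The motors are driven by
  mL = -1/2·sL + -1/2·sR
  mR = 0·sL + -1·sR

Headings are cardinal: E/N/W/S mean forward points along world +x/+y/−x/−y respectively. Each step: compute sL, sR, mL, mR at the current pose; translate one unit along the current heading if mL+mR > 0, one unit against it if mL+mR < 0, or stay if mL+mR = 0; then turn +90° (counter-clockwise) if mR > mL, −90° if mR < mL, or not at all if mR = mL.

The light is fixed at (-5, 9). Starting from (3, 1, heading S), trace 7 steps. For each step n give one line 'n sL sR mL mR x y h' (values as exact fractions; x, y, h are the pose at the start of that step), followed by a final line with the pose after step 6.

0 45/121 45/73 -4365/8833 -45/73 3 1 S
1 18/25 90/41 -1494/1025 -90/41 3 2 W
2 45/26 9/16 -477/416 -9/16 4 2 N
3 90/157 90/61 -9810/9577 -90/61 4 1 W
4 45/37 45/97 -3015/3589 -45/97 5 1 N
5 90/193 18/17 -2502/3281 -18/17 5 0 W
6 9/10 45/116 -747/1160 -45/116 6 0 N
final 6 -1 W

n=0: pose=(3,1,S); sL=45/121, sR=45/73; mL=-4365/8833, mR=-45/73; mL+mR=-9810/8833 → advance -1; mR−mL=-1080/8833 → turn -1·90°
n=1: pose=(3,2,W); sL=18/25, sR=90/41; mL=-1494/1025, mR=-90/41; mL+mR=-3744/1025 → advance -1; mR−mL=-756/1025 → turn -1·90°
n=2: pose=(4,2,N); sL=45/26, sR=9/16; mL=-477/416, mR=-9/16; mL+mR=-711/416 → advance -1; mR−mL=243/416 → turn +1·90°
n=3: pose=(4,1,W); sL=90/157, sR=90/61; mL=-9810/9577, mR=-90/61; mL+mR=-23940/9577 → advance -1; mR−mL=-4320/9577 → turn -1·90°
n=4: pose=(5,1,N); sL=45/37, sR=45/97; mL=-3015/3589, mR=-45/97; mL+mR=-4680/3589 → advance -1; mR−mL=1350/3589 → turn +1·90°
n=5: pose=(5,0,W); sL=90/193, sR=18/17; mL=-2502/3281, mR=-18/17; mL+mR=-5976/3281 → advance -1; mR−mL=-972/3281 → turn -1·90°
n=6: pose=(6,0,N); sL=9/10, sR=45/116; mL=-747/1160, mR=-45/116; mL+mR=-1197/1160 → advance -1; mR−mL=297/1160 → turn +1·90°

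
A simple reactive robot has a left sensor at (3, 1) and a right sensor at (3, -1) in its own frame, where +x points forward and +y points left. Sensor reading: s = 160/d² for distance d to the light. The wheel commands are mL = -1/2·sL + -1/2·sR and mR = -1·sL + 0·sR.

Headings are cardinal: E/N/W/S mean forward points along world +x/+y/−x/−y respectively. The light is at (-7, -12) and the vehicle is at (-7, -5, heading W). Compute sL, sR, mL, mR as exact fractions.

left sensor world pos  = (-10, -6); dL² = 45
right sensor world pos = (-10, -4); dR² = 73
sL = 160/45 = 32/9
sR = 160/73 = 160/73
mL = -1/2·sL + -1/2·sR = -1888/657
mR = -1·sL + 0·sR = -32/9

32/9 160/73 -1888/657 -32/9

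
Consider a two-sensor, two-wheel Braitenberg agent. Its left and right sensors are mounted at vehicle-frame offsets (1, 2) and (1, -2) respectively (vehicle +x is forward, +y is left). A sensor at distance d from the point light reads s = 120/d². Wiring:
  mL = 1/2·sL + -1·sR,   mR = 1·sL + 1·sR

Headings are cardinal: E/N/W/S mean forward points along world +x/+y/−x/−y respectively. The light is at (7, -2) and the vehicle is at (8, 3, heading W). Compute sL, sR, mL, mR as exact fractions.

40/3 120/49 620/147 2320/147

left sensor world pos  = (7, 1); dL² = 9
right sensor world pos = (7, 5); dR² = 49
sL = 120/9 = 40/3
sR = 120/49 = 120/49
mL = 1/2·sL + -1·sR = 620/147
mR = 1·sL + 1·sR = 2320/147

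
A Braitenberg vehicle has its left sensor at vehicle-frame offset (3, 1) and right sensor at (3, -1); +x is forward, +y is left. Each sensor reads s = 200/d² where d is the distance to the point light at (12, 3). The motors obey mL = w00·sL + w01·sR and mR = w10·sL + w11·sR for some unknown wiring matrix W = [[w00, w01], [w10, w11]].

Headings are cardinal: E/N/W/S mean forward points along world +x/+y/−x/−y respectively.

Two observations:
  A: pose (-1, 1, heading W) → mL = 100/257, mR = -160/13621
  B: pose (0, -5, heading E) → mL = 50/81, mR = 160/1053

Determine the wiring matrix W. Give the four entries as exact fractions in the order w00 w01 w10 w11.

0 1/2 1/2 -1/2

obs A: pose=(-1,1,W) → sL=40/53, sR=200/257, mL=100/257, mR=-160/13621
obs B: pose=(0,-5,E) → sL=20/13, sR=100/81, mL=50/81, mR=160/1053
sensor matrix S = [[40/53, 200/257], [20/13, 100/81]]; det S = -3808000/14342913
solve [mL_A; mL_B] = S·[w00; w01] and [mR_A; mR_B] = S·[w10; w11]:
  w00 = 0, w01 = 1/2, w10 = 1/2, w11 = -1/2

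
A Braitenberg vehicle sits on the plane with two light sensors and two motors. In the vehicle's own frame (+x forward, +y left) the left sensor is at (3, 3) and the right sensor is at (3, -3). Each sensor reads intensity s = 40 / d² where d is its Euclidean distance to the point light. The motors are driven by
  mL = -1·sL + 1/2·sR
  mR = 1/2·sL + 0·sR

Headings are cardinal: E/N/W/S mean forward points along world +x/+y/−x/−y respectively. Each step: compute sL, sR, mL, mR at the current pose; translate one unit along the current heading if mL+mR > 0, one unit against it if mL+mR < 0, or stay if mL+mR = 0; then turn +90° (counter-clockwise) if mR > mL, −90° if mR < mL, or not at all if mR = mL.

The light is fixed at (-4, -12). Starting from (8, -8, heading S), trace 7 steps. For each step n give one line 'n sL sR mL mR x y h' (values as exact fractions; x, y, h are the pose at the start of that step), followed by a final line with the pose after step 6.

0 20/113 20/41 310/4633 10/113 8 -8 S
1 40/261 8/45 -28/435 20/261 8 -9 E
2 5/17 10/73 -280/1241 5/34 9 -9 N
3 40/101 8/25 -596/2525 20/101 9 -10 W
4 4/29 20/61 46/1769 2/29 10 -10 S
5 8/61 40/293 -1124/17873 4/61 10 -11 E
6 1/4 2/17 -13/68 1/8 11 -11 N
final 11 -12 W

n=0: pose=(8,-8,S); sL=20/113, sR=20/41; mL=310/4633, mR=10/113; mL+mR=720/4633 → advance +1; mR−mL=100/4633 → turn +1·90°
n=1: pose=(8,-9,E); sL=40/261, sR=8/45; mL=-28/435, mR=20/261; mL+mR=16/1305 → advance +1; mR−mL=184/1305 → turn +1·90°
n=2: pose=(9,-9,N); sL=5/17, sR=10/73; mL=-280/1241, mR=5/34; mL+mR=-195/2482 → advance -1; mR−mL=925/2482 → turn +1·90°
n=3: pose=(9,-10,W); sL=40/101, sR=8/25; mL=-596/2525, mR=20/101; mL+mR=-96/2525 → advance -1; mR−mL=1096/2525 → turn +1·90°
n=4: pose=(10,-10,S); sL=4/29, sR=20/61; mL=46/1769, mR=2/29; mL+mR=168/1769 → advance +1; mR−mL=76/1769 → turn +1·90°
n=5: pose=(10,-11,E); sL=8/61, sR=40/293; mL=-1124/17873, mR=4/61; mL+mR=48/17873 → advance +1; mR−mL=2296/17873 → turn +1·90°
n=6: pose=(11,-11,N); sL=1/4, sR=2/17; mL=-13/68, mR=1/8; mL+mR=-9/136 → advance -1; mR−mL=43/136 → turn +1·90°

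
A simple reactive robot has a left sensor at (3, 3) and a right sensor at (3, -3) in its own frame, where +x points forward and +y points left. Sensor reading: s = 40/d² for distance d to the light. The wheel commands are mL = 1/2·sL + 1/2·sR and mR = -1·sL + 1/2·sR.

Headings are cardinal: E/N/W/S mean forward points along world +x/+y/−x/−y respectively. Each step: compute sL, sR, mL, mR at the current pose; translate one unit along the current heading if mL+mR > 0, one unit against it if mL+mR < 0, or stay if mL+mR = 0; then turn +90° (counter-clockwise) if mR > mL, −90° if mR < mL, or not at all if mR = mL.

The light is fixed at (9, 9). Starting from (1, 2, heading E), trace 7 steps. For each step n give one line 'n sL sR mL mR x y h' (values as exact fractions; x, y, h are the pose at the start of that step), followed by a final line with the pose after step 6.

0 40/41 8/25 664/1025 -836/1025 1 2 E
1 5/17 10/61 475/2074 -220/1037 0 2 S
2 8/53 40/169 1736/8957 -292/8957 0 1 W
3 20/97 20/37 1340/3589 230/3589 -1 1 N
4 8/13 40/149 856/1937 -932/1937 -1 2 E
5 10/41 5/37 575/3034 -535/3034 -2 2 S
6 40/317 40/221 10760/70057 -2500/70057 -2 1 W
final -3 1 N

n=0: pose=(1,2,E); sL=40/41, sR=8/25; mL=664/1025, mR=-836/1025; mL+mR=-172/1025 → advance -1; mR−mL=-60/41 → turn -1·90°
n=1: pose=(0,2,S); sL=5/17, sR=10/61; mL=475/2074, mR=-220/1037; mL+mR=35/2074 → advance +1; mR−mL=-15/34 → turn -1·90°
n=2: pose=(0,1,W); sL=8/53, sR=40/169; mL=1736/8957, mR=-292/8957; mL+mR=1444/8957 → advance +1; mR−mL=-12/53 → turn -1·90°
n=3: pose=(-1,1,N); sL=20/97, sR=20/37; mL=1340/3589, mR=230/3589; mL+mR=1570/3589 → advance +1; mR−mL=-30/97 → turn -1·90°
n=4: pose=(-1,2,E); sL=8/13, sR=40/149; mL=856/1937, mR=-932/1937; mL+mR=-76/1937 → advance -1; mR−mL=-12/13 → turn -1·90°
n=5: pose=(-2,2,S); sL=10/41, sR=5/37; mL=575/3034, mR=-535/3034; mL+mR=20/1517 → advance +1; mR−mL=-15/41 → turn -1·90°
n=6: pose=(-2,1,W); sL=40/317, sR=40/221; mL=10760/70057, mR=-2500/70057; mL+mR=8260/70057 → advance +1; mR−mL=-60/317 → turn -1·90°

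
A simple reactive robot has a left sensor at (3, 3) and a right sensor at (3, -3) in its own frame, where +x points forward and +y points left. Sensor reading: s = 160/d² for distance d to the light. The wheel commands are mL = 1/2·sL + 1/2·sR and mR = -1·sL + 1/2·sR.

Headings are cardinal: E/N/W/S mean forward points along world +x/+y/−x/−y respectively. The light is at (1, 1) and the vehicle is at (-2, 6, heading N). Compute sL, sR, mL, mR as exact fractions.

left sensor world pos  = (-5, 9); dL² = 100
right sensor world pos = (1, 9); dR² = 64
sL = 160/100 = 8/5
sR = 160/64 = 5/2
mL = 1/2·sL + 1/2·sR = 41/20
mR = -1·sL + 1/2·sR = -7/20

8/5 5/2 41/20 -7/20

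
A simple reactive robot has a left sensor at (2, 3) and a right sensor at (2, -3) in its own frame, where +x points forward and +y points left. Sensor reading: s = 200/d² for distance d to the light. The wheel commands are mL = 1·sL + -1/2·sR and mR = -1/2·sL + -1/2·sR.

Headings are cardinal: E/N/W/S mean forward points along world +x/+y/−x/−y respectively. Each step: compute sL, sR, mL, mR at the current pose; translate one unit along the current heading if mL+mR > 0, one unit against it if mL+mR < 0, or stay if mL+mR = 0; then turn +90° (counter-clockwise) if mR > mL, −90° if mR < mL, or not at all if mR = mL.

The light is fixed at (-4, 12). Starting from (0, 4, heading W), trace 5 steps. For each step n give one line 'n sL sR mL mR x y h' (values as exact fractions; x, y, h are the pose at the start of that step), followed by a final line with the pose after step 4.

0 8/5 200/29 -268/145 -616/145 0 4 W
1 5 2 4 -7/2 1 4 N
2 40/13 200/149 4660/1937 -4280/1937 1 5 E
3 100/81 20/9 10/81 -140/81 2 5 S
4 200/97 8 -188/97 -488/97 2 6 W
final 3 6 N

n=0: pose=(0,4,W); sL=8/5, sR=200/29; mL=-268/145, mR=-616/145; mL+mR=-884/145 → advance -1; mR−mL=-12/5 → turn -1·90°
n=1: pose=(1,4,N); sL=5, sR=2; mL=4, mR=-7/2; mL+mR=1/2 → advance +1; mR−mL=-15/2 → turn -1·90°
n=2: pose=(1,5,E); sL=40/13, sR=200/149; mL=4660/1937, mR=-4280/1937; mL+mR=380/1937 → advance +1; mR−mL=-60/13 → turn -1·90°
n=3: pose=(2,5,S); sL=100/81, sR=20/9; mL=10/81, mR=-140/81; mL+mR=-130/81 → advance -1; mR−mL=-50/27 → turn -1·90°
n=4: pose=(2,6,W); sL=200/97, sR=8; mL=-188/97, mR=-488/97; mL+mR=-676/97 → advance -1; mR−mL=-300/97 → turn -1·90°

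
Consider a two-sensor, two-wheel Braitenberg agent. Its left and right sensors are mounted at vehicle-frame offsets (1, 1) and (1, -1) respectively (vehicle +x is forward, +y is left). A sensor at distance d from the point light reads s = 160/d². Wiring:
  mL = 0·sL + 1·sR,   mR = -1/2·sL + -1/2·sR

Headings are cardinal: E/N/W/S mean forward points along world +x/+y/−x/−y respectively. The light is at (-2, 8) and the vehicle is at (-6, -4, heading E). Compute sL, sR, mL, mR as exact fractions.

left sensor world pos  = (-5, -3); dL² = 130
right sensor world pos = (-5, -5); dR² = 178
sL = 160/130 = 16/13
sR = 160/178 = 80/89
mL = 0·sL + 1·sR = 80/89
mR = -1/2·sL + -1/2·sR = -1232/1157

16/13 80/89 80/89 -1232/1157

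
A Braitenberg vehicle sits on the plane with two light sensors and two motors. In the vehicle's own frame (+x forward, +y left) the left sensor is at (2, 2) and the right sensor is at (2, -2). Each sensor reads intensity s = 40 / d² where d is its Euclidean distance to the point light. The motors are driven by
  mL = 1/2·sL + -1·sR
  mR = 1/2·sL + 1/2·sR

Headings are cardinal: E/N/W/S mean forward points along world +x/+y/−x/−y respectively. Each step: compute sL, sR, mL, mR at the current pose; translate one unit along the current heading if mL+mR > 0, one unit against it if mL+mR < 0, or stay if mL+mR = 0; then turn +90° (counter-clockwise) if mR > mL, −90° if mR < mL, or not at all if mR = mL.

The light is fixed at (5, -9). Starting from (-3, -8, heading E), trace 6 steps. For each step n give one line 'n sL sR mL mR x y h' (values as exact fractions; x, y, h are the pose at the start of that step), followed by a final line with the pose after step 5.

0 8/9 40/37 -212/333 328/333 -3 -8 E
1 4/9 20/17 -146/153 124/153 -2 -8 N
2 8/17 8/17 -4/17 8/17 -2 -9 W
3 1 5/13 3/26 9/13 -3 -9 S
4 40/37 8/9 -116/333 328/333 -3 -10 E
5 20/41 20/13 -690/533 540/533 -2 -10 N
final -2 -11 W

n=0: pose=(-3,-8,E); sL=8/9, sR=40/37; mL=-212/333, mR=328/333; mL+mR=116/333 → advance +1; mR−mL=60/37 → turn +1·90°
n=1: pose=(-2,-8,N); sL=4/9, sR=20/17; mL=-146/153, mR=124/153; mL+mR=-22/153 → advance -1; mR−mL=30/17 → turn +1·90°
n=2: pose=(-2,-9,W); sL=8/17, sR=8/17; mL=-4/17, mR=8/17; mL+mR=4/17 → advance +1; mR−mL=12/17 → turn +1·90°
n=3: pose=(-3,-9,S); sL=1, sR=5/13; mL=3/26, mR=9/13; mL+mR=21/26 → advance +1; mR−mL=15/26 → turn +1·90°
n=4: pose=(-3,-10,E); sL=40/37, sR=8/9; mL=-116/333, mR=328/333; mL+mR=212/333 → advance +1; mR−mL=4/3 → turn +1·90°
n=5: pose=(-2,-10,N); sL=20/41, sR=20/13; mL=-690/533, mR=540/533; mL+mR=-150/533 → advance -1; mR−mL=30/13 → turn +1·90°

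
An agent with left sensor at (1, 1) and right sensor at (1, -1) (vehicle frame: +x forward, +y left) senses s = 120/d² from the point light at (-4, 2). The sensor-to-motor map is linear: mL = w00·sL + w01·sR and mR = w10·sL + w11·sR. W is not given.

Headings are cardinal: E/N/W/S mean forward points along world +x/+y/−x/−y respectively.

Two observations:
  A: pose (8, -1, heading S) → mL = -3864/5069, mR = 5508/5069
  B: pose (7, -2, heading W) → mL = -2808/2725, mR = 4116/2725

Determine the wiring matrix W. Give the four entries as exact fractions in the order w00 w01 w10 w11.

-1/2 -1/2 1 1/2

obs A: pose=(8,-1,S) → sL=24/37, sR=120/137, mL=-3864/5069, mR=5508/5069
obs B: pose=(7,-2,W) → sL=24/25, sR=120/109, mL=-2808/2725, mR=4116/2725
sensor matrix S = [[24/37, 120/137], [24/25, 120/109]]; det S = -350208/2762605
solve [mL_A; mL_B] = S·[w00; w01] and [mR_A; mR_B] = S·[w10; w11]:
  w00 = -1/2, w01 = -1/2, w10 = 1, w11 = 1/2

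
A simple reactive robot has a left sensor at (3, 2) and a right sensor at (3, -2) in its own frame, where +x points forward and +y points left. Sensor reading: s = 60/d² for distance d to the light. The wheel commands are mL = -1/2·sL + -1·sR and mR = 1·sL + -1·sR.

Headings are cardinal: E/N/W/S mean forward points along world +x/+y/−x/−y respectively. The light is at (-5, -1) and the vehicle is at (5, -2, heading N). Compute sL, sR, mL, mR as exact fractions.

15/17 15/37 -1065/1258 300/629

left sensor world pos  = (3, 1); dL² = 68
right sensor world pos = (7, 1); dR² = 148
sL = 60/68 = 15/17
sR = 60/148 = 15/37
mL = -1/2·sL + -1·sR = -1065/1258
mR = 1·sL + -1·sR = 300/629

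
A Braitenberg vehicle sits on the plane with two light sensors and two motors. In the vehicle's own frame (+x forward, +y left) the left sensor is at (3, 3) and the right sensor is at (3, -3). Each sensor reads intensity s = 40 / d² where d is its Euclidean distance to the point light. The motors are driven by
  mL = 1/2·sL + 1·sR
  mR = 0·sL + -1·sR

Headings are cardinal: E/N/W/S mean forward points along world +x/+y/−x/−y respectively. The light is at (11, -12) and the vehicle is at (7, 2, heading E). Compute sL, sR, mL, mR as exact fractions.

left sensor world pos  = (10, 5); dL² = 290
right sensor world pos = (10, -1); dR² = 122
sL = 40/290 = 4/29
sR = 40/122 = 20/61
mL = 1/2·sL + 1·sR = 702/1769
mR = 0·sL + -1·sR = -20/61

4/29 20/61 702/1769 -20/61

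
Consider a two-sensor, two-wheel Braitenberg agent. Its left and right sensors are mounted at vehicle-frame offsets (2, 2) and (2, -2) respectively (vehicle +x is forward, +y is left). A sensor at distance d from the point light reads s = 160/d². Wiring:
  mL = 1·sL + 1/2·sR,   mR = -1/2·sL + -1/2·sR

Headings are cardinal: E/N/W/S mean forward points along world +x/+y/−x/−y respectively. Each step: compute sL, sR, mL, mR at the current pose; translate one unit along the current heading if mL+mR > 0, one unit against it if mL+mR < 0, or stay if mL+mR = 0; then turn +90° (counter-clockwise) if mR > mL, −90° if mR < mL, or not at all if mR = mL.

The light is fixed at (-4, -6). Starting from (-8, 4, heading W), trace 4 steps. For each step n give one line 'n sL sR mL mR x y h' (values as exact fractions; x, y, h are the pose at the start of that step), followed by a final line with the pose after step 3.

0 8/5 8/9 92/45 -56/45 -8 4 W
1 160/193 160/153 39920/29529 -27680/29529 -9 4 N
2 80/89 16/9 1432/801 -1072/801 -9 5 E
3 32/17 160/117 5104/1989 -3232/1989 -8 5 S
final -8 4 W

n=0: pose=(-8,4,W); sL=8/5, sR=8/9; mL=92/45, mR=-56/45; mL+mR=4/5 → advance +1; mR−mL=-148/45 → turn -1·90°
n=1: pose=(-9,4,N); sL=160/193, sR=160/153; mL=39920/29529, mR=-27680/29529; mL+mR=80/193 → advance +1; mR−mL=-67600/29529 → turn -1·90°
n=2: pose=(-9,5,E); sL=80/89, sR=16/9; mL=1432/801, mR=-1072/801; mL+mR=40/89 → advance +1; mR−mL=-2504/801 → turn -1·90°
n=3: pose=(-8,5,S); sL=32/17, sR=160/117; mL=5104/1989, mR=-3232/1989; mL+mR=16/17 → advance +1; mR−mL=-8336/1989 → turn -1·90°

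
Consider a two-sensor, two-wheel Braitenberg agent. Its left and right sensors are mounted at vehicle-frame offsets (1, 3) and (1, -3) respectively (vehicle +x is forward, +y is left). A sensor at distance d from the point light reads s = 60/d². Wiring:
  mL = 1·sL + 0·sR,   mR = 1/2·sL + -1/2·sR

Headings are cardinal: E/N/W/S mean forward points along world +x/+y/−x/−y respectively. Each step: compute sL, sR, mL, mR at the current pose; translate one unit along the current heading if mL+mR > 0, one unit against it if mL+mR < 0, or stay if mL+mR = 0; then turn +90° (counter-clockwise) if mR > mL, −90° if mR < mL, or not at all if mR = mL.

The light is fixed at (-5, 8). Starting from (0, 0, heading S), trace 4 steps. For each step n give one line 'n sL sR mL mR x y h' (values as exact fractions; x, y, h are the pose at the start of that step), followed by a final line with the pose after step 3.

n=0: pose=(0,0,S); sL=12/29, sR=12/17; mL=12/29, mR=-72/493; mL+mR=132/493 → advance +1; mR−mL=-276/493 → turn -1·90°
n=1: pose=(0,-1,W); sL=3/8, sR=15/13; mL=3/8, mR=-81/208; mL+mR=-3/208 → advance -1; mR−mL=-159/208 → turn -1·90°
n=2: pose=(1,-1,N); sL=60/73, sR=12/29; mL=60/73, mR=432/2117; mL+mR=2172/2117 → advance +1; mR−mL=-1308/2117 → turn -1·90°
n=3: pose=(1,0,E); sL=30/37, sR=6/17; mL=30/37, mR=144/629; mL+mR=654/629 → advance +1; mR−mL=-366/629 → turn -1·90°

0 12/29 12/17 12/29 -72/493 0 0 S
1 3/8 15/13 3/8 -81/208 0 -1 W
2 60/73 12/29 60/73 432/2117 1 -1 N
3 30/37 6/17 30/37 144/629 1 0 E
final 2 0 S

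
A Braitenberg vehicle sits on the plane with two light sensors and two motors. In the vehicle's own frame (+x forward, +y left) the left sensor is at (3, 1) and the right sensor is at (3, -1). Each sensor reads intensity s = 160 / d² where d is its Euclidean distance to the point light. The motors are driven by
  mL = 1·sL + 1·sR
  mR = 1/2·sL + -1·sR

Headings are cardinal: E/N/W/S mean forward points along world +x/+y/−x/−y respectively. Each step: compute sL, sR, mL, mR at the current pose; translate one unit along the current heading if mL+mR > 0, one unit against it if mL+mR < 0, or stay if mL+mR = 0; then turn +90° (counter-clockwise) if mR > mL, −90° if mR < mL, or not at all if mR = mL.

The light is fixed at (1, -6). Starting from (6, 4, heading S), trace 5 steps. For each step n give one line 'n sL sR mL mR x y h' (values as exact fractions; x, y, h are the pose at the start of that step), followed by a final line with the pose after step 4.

0 32/17 32/13 960/221 -336/221 6 4 S
1 40/17 20/13 860/221 -80/221 6 3 W
2 160/153 160/169 51520/25857 -10960/25857 5 3 N
3 16/17 16/13 480/221 -168/221 5 4 E
4 32/17 32/13 960/221 -336/221 6 4 S
final 6 3 W

n=0: pose=(6,4,S); sL=32/17, sR=32/13; mL=960/221, mR=-336/221; mL+mR=48/17 → advance +1; mR−mL=-1296/221 → turn -1·90°
n=1: pose=(6,3,W); sL=40/17, sR=20/13; mL=860/221, mR=-80/221; mL+mR=60/17 → advance +1; mR−mL=-940/221 → turn -1·90°
n=2: pose=(5,3,N); sL=160/153, sR=160/169; mL=51520/25857, mR=-10960/25857; mL+mR=80/51 → advance +1; mR−mL=-62480/25857 → turn -1·90°
n=3: pose=(5,4,E); sL=16/17, sR=16/13; mL=480/221, mR=-168/221; mL+mR=24/17 → advance +1; mR−mL=-648/221 → turn -1·90°
n=4: pose=(6,4,S); sL=32/17, sR=32/13; mL=960/221, mR=-336/221; mL+mR=48/17 → advance +1; mR−mL=-1296/221 → turn -1·90°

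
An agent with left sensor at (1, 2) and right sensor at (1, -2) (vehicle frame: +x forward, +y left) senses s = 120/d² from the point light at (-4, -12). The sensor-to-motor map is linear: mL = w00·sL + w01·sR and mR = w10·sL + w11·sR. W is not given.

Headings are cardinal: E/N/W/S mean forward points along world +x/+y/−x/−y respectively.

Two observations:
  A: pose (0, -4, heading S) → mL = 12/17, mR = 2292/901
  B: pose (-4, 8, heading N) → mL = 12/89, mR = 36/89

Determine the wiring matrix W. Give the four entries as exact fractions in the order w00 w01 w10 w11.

obs A: pose=(0,-4,S) → sL=24/17, sR=120/53, mL=12/17, mR=2292/901
obs B: pose=(-4,8,N) → sL=24/89, sR=24/89, mL=12/89, mR=36/89
sensor matrix S = [[24/17, 120/53], [24/89, 24/89]]; det S = -18432/80189
solve [mL_A; mL_B] = S·[w00; w01] and [mR_A; mR_B] = S·[w10; w11]:
  w00 = 1/2, w01 = 0, w10 = 1, w11 = 1/2

1/2 0 1 1/2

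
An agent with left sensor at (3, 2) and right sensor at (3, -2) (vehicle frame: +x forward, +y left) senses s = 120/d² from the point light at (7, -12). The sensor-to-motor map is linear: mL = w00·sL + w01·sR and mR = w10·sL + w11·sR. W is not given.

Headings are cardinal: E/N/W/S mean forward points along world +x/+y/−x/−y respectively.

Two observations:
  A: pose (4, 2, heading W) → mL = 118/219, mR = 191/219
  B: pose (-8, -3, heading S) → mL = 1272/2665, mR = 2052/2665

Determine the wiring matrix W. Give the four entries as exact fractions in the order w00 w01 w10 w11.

1/2 1/2 1 1/2

obs A: pose=(4,2,W) → sL=2/3, sR=30/73, mL=118/219, mR=191/219
obs B: pose=(-8,-3,S) → sL=24/41, sR=24/65, mL=1272/2665, mR=2052/2665
sensor matrix S = [[2/3, 30/73], [24/41, 24/65]]; det S = 1088/194545
solve [mL_A; mL_B] = S·[w00; w01] and [mR_A; mR_B] = S·[w10; w11]:
  w00 = 1/2, w01 = 1/2, w10 = 1, w11 = 1/2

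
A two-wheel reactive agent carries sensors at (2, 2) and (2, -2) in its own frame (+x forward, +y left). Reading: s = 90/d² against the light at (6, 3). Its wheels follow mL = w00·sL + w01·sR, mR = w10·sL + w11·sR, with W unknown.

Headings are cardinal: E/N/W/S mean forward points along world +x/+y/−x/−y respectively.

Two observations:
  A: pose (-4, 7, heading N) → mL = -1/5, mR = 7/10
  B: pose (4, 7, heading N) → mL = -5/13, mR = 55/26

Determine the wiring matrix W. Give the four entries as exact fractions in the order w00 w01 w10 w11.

1/2 -1/2 1/2 1/2

obs A: pose=(-4,7,N) → sL=1/2, sR=9/10, mL=-1/5, mR=7/10
obs B: pose=(4,7,N) → sL=45/26, sR=5/2, mL=-5/13, mR=55/26
sensor matrix S = [[1/2, 9/10], [45/26, 5/2]]; det S = -4/13
solve [mL_A; mL_B] = S·[w00; w01] and [mR_A; mR_B] = S·[w10; w11]:
  w00 = 1/2, w01 = -1/2, w10 = 1/2, w11 = 1/2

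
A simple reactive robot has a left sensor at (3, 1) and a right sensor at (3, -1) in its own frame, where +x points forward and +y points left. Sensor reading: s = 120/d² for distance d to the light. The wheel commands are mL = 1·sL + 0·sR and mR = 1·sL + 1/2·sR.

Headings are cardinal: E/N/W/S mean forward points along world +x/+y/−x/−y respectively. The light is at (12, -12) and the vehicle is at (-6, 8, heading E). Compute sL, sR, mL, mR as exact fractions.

20/111 60/293 20/111 9190/32523

left sensor world pos  = (-3, 9); dL² = 666
right sensor world pos = (-3, 7); dR² = 586
sL = 120/666 = 20/111
sR = 120/586 = 60/293
mL = 1·sL + 0·sR = 20/111
mR = 1·sL + 1/2·sR = 9190/32523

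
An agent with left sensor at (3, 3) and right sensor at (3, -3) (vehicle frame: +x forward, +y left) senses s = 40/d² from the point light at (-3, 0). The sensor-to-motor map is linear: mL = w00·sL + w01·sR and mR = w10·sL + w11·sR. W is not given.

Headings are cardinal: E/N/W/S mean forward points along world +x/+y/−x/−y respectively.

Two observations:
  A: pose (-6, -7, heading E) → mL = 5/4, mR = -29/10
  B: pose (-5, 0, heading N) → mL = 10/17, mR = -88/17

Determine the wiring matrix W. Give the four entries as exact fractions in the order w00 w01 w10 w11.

obs A: pose=(-6,-7,E) → sL=5/2, sR=2/5, mL=5/4, mR=-29/10
obs B: pose=(-5,0,N) → sL=20/17, sR=4, mL=10/17, mR=-88/17
sensor matrix S = [[5/2, 2/5], [20/17, 4]]; det S = 162/17
solve [mL_A; mL_B] = S·[w00; w01] and [mR_A; mR_B] = S·[w10; w11]:
  w00 = 1/2, w01 = 0, w10 = -1, w11 = -1

1/2 0 -1 -1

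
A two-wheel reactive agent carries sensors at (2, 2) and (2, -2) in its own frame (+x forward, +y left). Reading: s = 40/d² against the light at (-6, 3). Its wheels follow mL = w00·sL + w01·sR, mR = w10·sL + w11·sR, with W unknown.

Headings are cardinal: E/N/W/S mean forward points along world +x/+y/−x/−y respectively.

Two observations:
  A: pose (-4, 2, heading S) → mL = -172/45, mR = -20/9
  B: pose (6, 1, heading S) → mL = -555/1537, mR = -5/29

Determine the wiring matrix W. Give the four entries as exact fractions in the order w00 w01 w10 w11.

obs A: pose=(-4,2,S) → sL=8/5, sR=40/9, mL=-172/45, mR=-20/9
obs B: pose=(6,1,S) → sL=10/53, sR=10/29, mL=-555/1537, mR=-5/29
sensor matrix S = [[8/5, 40/9], [10/53, 10/29]]; det S = -3968/13833
solve [mL_A; mL_B] = S·[w00; w01] and [mR_A; mR_B] = S·[w10; w11]:
  w00 = -1, w01 = -1/2, w10 = 0, w11 = -1/2

-1 -1/2 0 -1/2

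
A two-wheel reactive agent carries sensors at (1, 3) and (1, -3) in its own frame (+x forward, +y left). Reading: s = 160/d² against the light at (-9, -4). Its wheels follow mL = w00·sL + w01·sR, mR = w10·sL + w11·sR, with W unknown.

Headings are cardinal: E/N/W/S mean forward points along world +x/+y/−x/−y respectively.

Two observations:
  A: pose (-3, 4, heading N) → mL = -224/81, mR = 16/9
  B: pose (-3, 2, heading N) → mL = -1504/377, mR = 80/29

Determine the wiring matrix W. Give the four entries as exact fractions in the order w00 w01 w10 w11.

-1 -1 1 0

obs A: pose=(-3,4,N) → sL=16/9, sR=80/81, mL=-224/81, mR=16/9
obs B: pose=(-3,2,N) → sL=80/29, sR=16/13, mL=-1504/377, mR=80/29
sensor matrix S = [[16/9, 80/81], [80/29, 16/13]]; det S = -16384/30537
solve [mL_A; mL_B] = S·[w00; w01] and [mR_A; mR_B] = S·[w10; w11]:
  w00 = -1, w01 = -1, w10 = 1, w11 = 0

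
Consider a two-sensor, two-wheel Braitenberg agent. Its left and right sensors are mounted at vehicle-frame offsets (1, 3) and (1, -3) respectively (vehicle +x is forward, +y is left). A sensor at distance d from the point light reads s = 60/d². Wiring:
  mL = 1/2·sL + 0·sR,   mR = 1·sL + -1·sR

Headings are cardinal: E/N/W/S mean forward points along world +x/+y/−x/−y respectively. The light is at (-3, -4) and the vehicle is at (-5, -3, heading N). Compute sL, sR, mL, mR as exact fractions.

60/29 12 30/29 -288/29

left sensor world pos  = (-8, -2); dL² = 29
right sensor world pos = (-2, -2); dR² = 5
sL = 60/29 = 60/29
sR = 60/5 = 12
mL = 1/2·sL + 0·sR = 30/29
mR = 1·sL + -1·sR = -288/29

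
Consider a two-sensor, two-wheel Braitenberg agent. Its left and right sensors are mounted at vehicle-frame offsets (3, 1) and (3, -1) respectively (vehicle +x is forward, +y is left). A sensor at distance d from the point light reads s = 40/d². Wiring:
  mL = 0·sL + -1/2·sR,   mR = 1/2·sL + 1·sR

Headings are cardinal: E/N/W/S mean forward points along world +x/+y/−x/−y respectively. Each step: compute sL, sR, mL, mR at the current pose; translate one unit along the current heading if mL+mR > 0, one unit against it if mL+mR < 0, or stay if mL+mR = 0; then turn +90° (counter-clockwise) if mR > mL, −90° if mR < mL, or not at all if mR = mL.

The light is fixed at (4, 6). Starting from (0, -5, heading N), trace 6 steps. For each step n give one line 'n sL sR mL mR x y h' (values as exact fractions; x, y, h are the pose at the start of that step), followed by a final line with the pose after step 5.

n=0: pose=(0,-5,N); sL=40/89, sR=40/73; mL=-20/73, mR=5020/6497; mL+mR=3240/6497 → advance +1; mR−mL=6800/6497 → turn +1·90°
n=1: pose=(0,-4,W); sL=4/17, sR=4/13; mL=-2/13, mR=94/221; mL+mR=60/221 → advance +1; mR−mL=128/221 → turn +1·90°
n=2: pose=(-1,-4,S); sL=8/37, sR=8/41; mL=-4/41, mR=460/1517; mL+mR=312/1517 → advance +1; mR−mL=608/1517 → turn +1·90°
n=3: pose=(-1,-5,E); sL=5/13, sR=10/37; mL=-5/37, mR=445/962; mL+mR=315/962 → advance +1; mR−mL=575/962 → turn +1·90°
n=4: pose=(0,-5,N); sL=40/89, sR=40/73; mL=-20/73, mR=5020/6497; mL+mR=3240/6497 → advance +1; mR−mL=6800/6497 → turn +1·90°
n=5: pose=(0,-4,W); sL=4/17, sR=4/13; mL=-2/13, mR=94/221; mL+mR=60/221 → advance +1; mR−mL=128/221 → turn +1·90°

0 40/89 40/73 -20/73 5020/6497 0 -5 N
1 4/17 4/13 -2/13 94/221 0 -4 W
2 8/37 8/41 -4/41 460/1517 -1 -4 S
3 5/13 10/37 -5/37 445/962 -1 -5 E
4 40/89 40/73 -20/73 5020/6497 0 -5 N
5 4/17 4/13 -2/13 94/221 0 -4 W
final -1 -4 S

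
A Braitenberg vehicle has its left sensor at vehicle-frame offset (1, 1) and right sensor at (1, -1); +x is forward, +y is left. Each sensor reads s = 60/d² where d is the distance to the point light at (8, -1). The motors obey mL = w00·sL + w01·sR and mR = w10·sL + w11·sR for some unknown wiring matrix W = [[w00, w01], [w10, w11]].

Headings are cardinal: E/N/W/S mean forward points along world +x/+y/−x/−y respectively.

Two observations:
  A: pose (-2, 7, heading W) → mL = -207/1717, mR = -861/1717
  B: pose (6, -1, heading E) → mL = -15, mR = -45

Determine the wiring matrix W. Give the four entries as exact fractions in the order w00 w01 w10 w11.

1/2 -1 -1 -1/2

obs A: pose=(-2,7,W) → sL=6/17, sR=30/101, mL=-207/1717, mR=-861/1717
obs B: pose=(6,-1,E) → sL=30, sR=30, mL=-15, mR=-45
sensor matrix S = [[6/17, 30/101], [30, 30]]; det S = 2880/1717
solve [mL_A; mL_B] = S·[w00; w01] and [mR_A; mR_B] = S·[w10; w11]:
  w00 = 1/2, w01 = -1, w10 = -1, w11 = -1/2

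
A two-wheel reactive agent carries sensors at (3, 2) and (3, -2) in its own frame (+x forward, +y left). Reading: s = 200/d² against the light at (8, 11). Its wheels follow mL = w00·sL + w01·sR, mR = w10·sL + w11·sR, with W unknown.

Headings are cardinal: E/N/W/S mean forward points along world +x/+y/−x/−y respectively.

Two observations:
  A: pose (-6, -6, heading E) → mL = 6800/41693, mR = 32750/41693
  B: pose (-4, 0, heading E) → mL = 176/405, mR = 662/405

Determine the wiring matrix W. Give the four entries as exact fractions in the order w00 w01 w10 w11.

1 -1 1 1/2

obs A: pose=(-6,-6,E) → sL=100/173, sR=100/241, mL=6800/41693, mR=32750/41693
obs B: pose=(-4,0,E) → sL=100/81, sR=4/5, mL=176/405, mR=662/405
sensor matrix S = [[100/173, 100/241], [100/81, 4/5]]; det S = -168320/3377133
solve [mL_A; mL_B] = S·[w00; w01] and [mR_A; mR_B] = S·[w10; w11]:
  w00 = 1, w01 = -1, w10 = 1, w11 = 1/2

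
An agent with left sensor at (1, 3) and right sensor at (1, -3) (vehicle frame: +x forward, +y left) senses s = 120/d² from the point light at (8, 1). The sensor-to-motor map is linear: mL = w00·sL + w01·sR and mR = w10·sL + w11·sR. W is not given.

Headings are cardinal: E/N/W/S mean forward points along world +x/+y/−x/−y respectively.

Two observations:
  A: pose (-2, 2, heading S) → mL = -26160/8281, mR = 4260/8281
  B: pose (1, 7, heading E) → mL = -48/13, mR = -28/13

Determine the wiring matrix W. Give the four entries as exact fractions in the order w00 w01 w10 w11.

-1 -1 1/2 -1

obs A: pose=(-2,2,S) → sL=120/49, sR=120/169, mL=-26160/8281, mR=4260/8281
obs B: pose=(1,7,E) → sL=40/39, sR=8/3, mL=-48/13, mR=-28/13
sensor matrix S = [[120/49, 120/169], [40/39, 8/3]]; det S = 624640/107653
solve [mL_A; mL_B] = S·[w00; w01] and [mR_A; mR_B] = S·[w10; w11]:
  w00 = -1, w01 = -1, w10 = 1/2, w11 = -1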